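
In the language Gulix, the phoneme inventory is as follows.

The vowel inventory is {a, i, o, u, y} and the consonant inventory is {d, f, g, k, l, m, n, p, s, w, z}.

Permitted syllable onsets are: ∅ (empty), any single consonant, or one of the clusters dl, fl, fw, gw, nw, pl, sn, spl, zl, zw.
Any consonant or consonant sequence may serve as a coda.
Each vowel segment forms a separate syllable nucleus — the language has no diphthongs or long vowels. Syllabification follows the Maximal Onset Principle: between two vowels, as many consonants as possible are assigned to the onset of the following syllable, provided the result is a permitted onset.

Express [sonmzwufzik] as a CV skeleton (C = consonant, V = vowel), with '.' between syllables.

The vowels are o, u, i — 3 nuclei, so 3 syllables.
σ1/σ2 boundary: /nmzw/ — longest licit onset from the right is /zw/, leaving /nm/ as coda.
σ2/σ3 boundary: /fz/ — longest licit onset from the right is /z/, leaving /f/ as coda.
Syllabification: sonm.zwuf.zik.
Mapping each syllable to C/V: /sonm/ → CVCC, /zwuf/ → CCVC, /zik/ → CVC.

CVCC.CCVC.CVC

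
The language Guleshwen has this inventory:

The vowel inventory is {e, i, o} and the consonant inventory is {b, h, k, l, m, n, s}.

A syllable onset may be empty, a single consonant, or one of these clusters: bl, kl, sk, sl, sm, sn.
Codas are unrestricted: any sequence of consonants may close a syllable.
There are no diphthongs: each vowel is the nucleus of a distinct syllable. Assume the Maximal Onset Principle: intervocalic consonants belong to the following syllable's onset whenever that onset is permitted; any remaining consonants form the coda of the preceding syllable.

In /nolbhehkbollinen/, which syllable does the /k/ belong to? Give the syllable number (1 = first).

The vowels are o, e, o, i, e — 5 nuclei, so 5 syllables.
/o…e/ gap (V1→V2): /lbh/ — longest licit onset from the right is /h/, leaving /lb/ as coda.
/e…o/ gap (V2→V3): cluster /hkb/ — the longest permitted-onset suffix is /b/; onset = /b/, preceding coda = /hk/.
/o…i/ gap (V3→V4): /ll/ — longest licit onset from the right is /l/, leaving /l/ as coda.
/i…e/ gap (V4→V5): /n/ → onset of the next syllable (single consonants are always licit onsets).
Result: nolb.hehk.bol.li.nen.
The /k/ is in the coda of syllable 2 (/hehk/).

2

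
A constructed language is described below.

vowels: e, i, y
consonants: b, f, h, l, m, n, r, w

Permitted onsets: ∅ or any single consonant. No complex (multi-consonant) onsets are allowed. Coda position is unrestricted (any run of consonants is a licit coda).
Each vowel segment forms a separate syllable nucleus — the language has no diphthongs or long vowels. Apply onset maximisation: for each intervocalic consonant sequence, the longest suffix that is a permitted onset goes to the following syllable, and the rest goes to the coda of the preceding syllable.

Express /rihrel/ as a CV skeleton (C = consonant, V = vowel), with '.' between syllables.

CVC.CVC

The vowels are i, e — 2 nuclei, so 2 syllables.
/i…e/ gap (V1→V2): /hr/; trying suffixes from longest down, /r/ is the first permitted one, so coda /h/ | onset /r/.
Putting it together: rih.rel.
Mapping each syllable to C/V: /rih/ → CVC, /rel/ → CVC.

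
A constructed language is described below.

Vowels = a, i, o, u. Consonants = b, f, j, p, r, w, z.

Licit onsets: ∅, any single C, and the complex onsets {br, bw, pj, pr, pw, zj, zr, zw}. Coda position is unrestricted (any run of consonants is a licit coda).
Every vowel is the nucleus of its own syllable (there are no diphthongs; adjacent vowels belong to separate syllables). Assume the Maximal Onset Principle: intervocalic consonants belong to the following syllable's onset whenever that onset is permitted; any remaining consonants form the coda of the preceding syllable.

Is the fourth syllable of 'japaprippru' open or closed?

The vowels are a, a, i, u — 4 nuclei, so 4 syllables.
V1 /a/ – V2 /a/: /p/ → onset of the next syllable (single consonants are always licit onsets).
V2 /a/ – V3 /i/: /pr/ is a licit onset in full, so it all attaches to the next syllable.
V3 /i/ – V4 /u/: cluster /ppr/ — the longest permitted-onset suffix is /pr/; onset = /pr/, preceding coda = /p/.
Result: ja.pa.prip.pru.
Syllable 4 is /pru/; it ends in its nucleus with no coda, so it is open.

open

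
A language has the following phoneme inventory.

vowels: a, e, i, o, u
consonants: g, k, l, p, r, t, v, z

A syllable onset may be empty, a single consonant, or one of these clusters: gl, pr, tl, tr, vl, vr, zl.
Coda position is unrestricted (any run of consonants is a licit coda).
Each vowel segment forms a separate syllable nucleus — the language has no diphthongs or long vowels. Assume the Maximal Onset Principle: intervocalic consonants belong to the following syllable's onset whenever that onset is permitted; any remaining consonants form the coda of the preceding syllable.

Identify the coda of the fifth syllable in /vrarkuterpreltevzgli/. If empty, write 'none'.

The vowels are a, u, e, e, e, i — 6 nuclei, so 6 syllables.
/a…u/ gap (V1→V2): /rk/; trying suffixes from longest down, /k/ is the first permitted one, so coda /r/ | onset /k/.
/u…e/ gap (V2→V3): just /t/ — single C goes to the following onset.
/e…e/ gap (V3→V4): /rpr/ splits as /r/ + /pr/ (/pr/ is the longest suffix that is a licit onset).
/e…e/ gap (V4→V5): /lt/ splits as /l/ + /t/ (/t/ is the longest suffix that is a licit onset).
/e…i/ gap (V5→V6): /vzgl/ splits as /vz/ + /gl/ (/gl/ is the longest suffix that is a licit onset).
Putting it together: vrar.ku.ter.prel.tevz.gli.
Syllable 5 is /tevz/: onset /t/, nucleus /e/, coda /vz/.

vz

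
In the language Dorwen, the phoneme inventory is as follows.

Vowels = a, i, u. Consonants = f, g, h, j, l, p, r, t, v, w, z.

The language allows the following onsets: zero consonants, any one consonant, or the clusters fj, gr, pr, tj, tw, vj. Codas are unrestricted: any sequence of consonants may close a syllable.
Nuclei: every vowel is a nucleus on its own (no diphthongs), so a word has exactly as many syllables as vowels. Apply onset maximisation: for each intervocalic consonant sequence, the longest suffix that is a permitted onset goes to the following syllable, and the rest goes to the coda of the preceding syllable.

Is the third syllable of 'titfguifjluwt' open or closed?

closed

The vowels are i, u, i, u — 4 nuclei, so 4 syllables.
σ1/σ2 boundary: /tfg/ — longest licit onset from the right is /g/, leaving /tf/ as coda.
σ2/σ3 boundary: hiatus — the boundary sits between the two vowels.
σ3/σ4 boundary: /fjl/; trying suffixes from longest down, /l/ is the first permitted one, so coda /fj/ | onset /l/.
Result: titf.gu.ifj.luwt.
Syllable 3 is /ifj/ with coda /fj/, so it is closed.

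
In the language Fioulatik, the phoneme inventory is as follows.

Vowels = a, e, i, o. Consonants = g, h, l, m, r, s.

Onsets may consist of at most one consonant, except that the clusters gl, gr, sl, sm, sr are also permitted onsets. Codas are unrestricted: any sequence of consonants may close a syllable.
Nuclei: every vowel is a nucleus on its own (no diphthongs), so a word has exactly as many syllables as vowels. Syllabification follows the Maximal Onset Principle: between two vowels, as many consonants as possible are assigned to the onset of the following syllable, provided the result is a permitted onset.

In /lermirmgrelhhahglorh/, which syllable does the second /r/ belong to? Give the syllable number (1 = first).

2

Nuclei (vowels): e, i, e, a, o → 5 syllables.
/e…i/ gap (V1→V2): cluster /rm/ — the longest permitted-onset suffix is /m/; onset = /m/, preceding coda = /r/.
/i…e/ gap (V2→V3): /rmgr/ — longest licit onset from the right is /gr/, leaving /rm/ as coda.
/e…a/ gap (V3→V4): /lhh/ splits as /lh/ + /h/ (/h/ is the longest suffix that is a licit onset).
/a…o/ gap (V4→V5): /hgl/ splits as /h/ + /gl/ (/gl/ is the longest suffix that is a licit onset).
So the parse is ler.mirm.grelh.hah.glorh.
The second /r/ is in the coda of syllable 2 (/mirm/).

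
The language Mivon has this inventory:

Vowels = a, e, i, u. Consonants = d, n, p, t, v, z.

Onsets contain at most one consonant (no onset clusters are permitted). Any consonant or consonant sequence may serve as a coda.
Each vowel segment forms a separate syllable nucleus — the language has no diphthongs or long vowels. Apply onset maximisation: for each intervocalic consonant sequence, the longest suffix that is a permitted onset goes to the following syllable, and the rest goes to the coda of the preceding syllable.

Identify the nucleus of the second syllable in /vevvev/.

Nuclei (vowels): e, e → 2 syllables.
The second nucleus (vowel 2 from the left) is /e/.

e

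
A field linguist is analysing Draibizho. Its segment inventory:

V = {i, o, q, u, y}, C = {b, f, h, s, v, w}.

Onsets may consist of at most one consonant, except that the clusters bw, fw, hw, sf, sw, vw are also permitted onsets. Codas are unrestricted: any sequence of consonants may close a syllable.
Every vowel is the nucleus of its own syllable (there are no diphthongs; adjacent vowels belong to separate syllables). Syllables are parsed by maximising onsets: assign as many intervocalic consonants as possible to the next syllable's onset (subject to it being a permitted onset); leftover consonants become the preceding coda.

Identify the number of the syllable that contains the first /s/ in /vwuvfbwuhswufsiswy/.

3

The vowels are u, u, u, i, y — 5 nuclei, so 5 syllables.
σ1/σ2 boundary: /vfbw/; trying suffixes from longest down, /bw/ is the first permitted one, so coda /vf/ | onset /bw/.
σ2/σ3 boundary: cluster /hsw/ — the longest permitted-onset suffix is /sw/; onset = /sw/, preceding coda = /h/.
σ3/σ4 boundary: /fs/ — longest licit onset from the right is /s/, leaving /f/ as coda.
σ4/σ5 boundary: /sw/ — entire cluster is a permitted onset → onset /sw/, coda ∅.
So the parse is vwuvf.bwuh.swuf.si.swy.
The first /s/ is in the onset of syllable 3 (/swuf/).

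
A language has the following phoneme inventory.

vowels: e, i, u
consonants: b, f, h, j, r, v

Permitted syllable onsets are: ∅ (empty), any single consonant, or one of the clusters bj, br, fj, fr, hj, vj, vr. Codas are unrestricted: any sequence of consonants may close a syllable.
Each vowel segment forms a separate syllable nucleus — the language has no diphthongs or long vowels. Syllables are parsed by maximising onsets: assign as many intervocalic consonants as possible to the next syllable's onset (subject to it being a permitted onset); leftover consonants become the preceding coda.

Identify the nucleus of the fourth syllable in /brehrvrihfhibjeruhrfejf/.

e

Vowels present: e, i, i, e, u, e; each is a nucleus, giving 6 syllables.
The fourth nucleus (vowel 4 from the left) is /e/.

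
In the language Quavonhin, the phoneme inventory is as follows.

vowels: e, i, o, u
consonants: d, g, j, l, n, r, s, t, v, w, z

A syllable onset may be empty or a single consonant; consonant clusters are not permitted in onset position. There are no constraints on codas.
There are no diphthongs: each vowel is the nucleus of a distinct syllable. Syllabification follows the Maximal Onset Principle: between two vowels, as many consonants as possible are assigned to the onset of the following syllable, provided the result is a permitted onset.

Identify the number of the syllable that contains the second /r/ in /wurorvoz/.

2

Vowels present: u, o, o; each is a nucleus, giving 3 syllables.
σ1/σ2 boundary: /r/ is a single consonant, so it becomes the next onset.
σ2/σ3 boundary: /rv/ — longest licit onset from the right is /v/, leaving /r/ as coda.
Putting it together: wu.ror.voz.
The second /r/ is in the coda of syllable 2 (/ror/).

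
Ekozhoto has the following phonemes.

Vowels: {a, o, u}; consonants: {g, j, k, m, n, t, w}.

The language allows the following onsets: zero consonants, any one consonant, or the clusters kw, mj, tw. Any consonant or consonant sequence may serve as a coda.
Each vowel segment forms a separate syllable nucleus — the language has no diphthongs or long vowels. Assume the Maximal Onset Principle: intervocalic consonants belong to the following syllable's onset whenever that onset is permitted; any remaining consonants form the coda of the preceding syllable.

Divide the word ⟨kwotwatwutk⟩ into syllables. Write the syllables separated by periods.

Vowels present: o, a, u; each is a nucleus, giving 3 syllables.
/o…a/ gap (V1→V2): cluster /tw/ — /tw/ is itself a permitted onset, so the whole cluster goes right; preceding coda = ∅.
/a…u/ gap (V2→V3): cluster /tw/ — /tw/ is itself a permitted onset, so the whole cluster goes right; preceding coda = ∅.

kwo.twa.twutk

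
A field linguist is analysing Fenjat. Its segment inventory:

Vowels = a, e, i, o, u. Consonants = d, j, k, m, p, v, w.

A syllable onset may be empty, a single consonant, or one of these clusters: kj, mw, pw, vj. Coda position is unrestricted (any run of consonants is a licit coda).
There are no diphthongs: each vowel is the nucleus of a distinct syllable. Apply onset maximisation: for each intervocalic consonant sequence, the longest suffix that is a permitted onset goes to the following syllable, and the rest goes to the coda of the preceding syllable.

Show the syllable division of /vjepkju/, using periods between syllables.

Nuclei (vowels): e, u → 2 syllables.
V1 /e/ – V2 /u/: /pkj/ — longest licit onset from the right is /kj/, leaving /p/ as coda.

vjep.kju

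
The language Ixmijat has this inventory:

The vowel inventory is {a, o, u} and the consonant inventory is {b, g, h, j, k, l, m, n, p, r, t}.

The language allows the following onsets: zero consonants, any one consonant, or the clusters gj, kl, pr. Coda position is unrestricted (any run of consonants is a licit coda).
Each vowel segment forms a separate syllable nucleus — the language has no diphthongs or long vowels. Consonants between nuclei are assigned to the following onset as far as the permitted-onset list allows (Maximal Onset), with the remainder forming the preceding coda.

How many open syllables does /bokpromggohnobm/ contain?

The vowels are o, o, o, o — 4 nuclei, so 4 syllables.
σ1/σ2 boundary: cluster /kpr/ — the longest permitted-onset suffix is /pr/; onset = /pr/, preceding coda = /k/.
σ2/σ3 boundary: cluster /mgg/ — the longest permitted-onset suffix is /g/; onset = /g/, preceding coda = /mg/.
σ3/σ4 boundary: /hn/; trying suffixes from longest down, /n/ is the first permitted one, so coda /h/ | onset /n/.
Result: bok.promg.goh.nobm.
Classifying each syllable: /bok/ (closed), /promg/ (closed), /goh/ (closed), /nobm/ (closed).
Open syllables: 0.

0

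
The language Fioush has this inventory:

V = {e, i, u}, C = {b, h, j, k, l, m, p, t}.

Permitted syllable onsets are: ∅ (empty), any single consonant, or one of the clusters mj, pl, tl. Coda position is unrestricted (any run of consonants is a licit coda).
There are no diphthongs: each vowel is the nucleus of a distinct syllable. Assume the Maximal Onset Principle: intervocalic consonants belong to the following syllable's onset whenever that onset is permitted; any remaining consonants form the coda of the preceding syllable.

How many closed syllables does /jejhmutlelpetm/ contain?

3

Vowels present: e, u, e, e; each is a nucleus, giving 4 syllables.
/e…u/ gap (V1→V2): /jhm/; trying suffixes from longest down, /m/ is the first permitted one, so coda /jh/ | onset /m/.
/u…e/ gap (V2→V3): cluster /tl/ — /tl/ is itself a permitted onset, so the whole cluster goes right; preceding coda = ∅.
/e…e/ gap (V3→V4): /lp/ — longest licit onset from the right is /p/, leaving /l/ as coda.
Putting it together: jejh.mu.tlel.petm.
Classifying each syllable: /jejh/ (closed), /mu/ (open), /tlel/ (closed), /petm/ (closed).
Closed syllables: 3.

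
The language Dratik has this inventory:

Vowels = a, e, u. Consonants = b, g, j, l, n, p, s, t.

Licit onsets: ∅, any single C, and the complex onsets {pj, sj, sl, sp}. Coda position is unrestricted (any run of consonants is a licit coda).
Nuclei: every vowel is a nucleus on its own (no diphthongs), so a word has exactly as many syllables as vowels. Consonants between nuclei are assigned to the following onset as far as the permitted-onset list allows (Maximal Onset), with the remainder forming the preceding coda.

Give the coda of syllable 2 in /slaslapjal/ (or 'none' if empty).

none

The vowels are a, a, a — 3 nuclei, so 3 syllables.
σ1/σ2 boundary: cluster /sl/ — /sl/ is itself a permitted onset, so the whole cluster goes right; preceding coda = ∅.
σ2/σ3 boundary: cluster /pj/ — /pj/ is itself a permitted onset, so the whole cluster goes right; preceding coda = ∅.
Syllabification: sla.sla.pjal.
Syllable 2 is /sla/: onset /sl/, nucleus /a/, coda ∅.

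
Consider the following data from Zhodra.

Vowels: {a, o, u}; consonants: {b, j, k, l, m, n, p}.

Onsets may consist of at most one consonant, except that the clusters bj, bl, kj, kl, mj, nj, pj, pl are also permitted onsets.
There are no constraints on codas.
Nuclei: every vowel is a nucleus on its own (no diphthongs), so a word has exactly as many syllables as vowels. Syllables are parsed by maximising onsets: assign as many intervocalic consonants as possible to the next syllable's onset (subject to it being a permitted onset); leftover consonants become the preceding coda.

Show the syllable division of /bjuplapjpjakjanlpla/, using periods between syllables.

bju.plapj.pja.kjanl.pla

Nuclei (vowels): u, a, a, a, a → 5 syllables.
Between /u/ (V1) and /a/ (V2): cluster /pl/ — /pl/ is itself a permitted onset, so the whole cluster goes right; preceding coda = ∅.
Between /a/ (V2) and /a/ (V3): cluster /pjpj/ — the longest permitted-onset suffix is /pj/; onset = /pj/, preceding coda = /pj/.
Between /a/ (V3) and /a/ (V4): /kj/ — entire cluster is a permitted onset → onset /kj/, coda ∅.
Between /a/ (V4) and /a/ (V5): cluster /nlpl/ — the longest permitted-onset suffix is /pl/; onset = /pl/, preceding coda = /nl/.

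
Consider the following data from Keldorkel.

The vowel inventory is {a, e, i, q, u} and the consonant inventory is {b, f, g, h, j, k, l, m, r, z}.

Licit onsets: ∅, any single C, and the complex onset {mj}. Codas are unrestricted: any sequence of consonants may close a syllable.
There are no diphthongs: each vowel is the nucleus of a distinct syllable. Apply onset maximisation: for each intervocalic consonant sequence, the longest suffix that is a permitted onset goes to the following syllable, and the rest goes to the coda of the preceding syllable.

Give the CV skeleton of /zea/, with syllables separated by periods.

CV.V

The vowels are e, a — 2 nuclei, so 2 syllables.
σ1/σ2 boundary: nothing intervenes; syllable break is V.V.
Putting it together: ze.a.
Mapping each syllable to C/V: /ze/ → CV, /a/ → V.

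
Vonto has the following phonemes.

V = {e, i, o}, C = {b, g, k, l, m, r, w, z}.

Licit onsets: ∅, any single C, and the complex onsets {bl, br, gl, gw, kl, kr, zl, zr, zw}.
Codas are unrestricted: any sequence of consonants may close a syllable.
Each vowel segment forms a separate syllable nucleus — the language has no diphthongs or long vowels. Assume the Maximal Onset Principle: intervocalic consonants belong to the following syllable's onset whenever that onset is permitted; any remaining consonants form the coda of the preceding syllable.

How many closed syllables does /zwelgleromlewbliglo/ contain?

Nuclei (vowels): e, e, o, e, i, o → 6 syllables.
/e…e/ gap (V1→V2): /lgl/; trying suffixes from longest down, /gl/ is the first permitted one, so coda /l/ | onset /gl/.
/e…o/ gap (V2→V3): just /r/ — single C goes to the following onset.
/o…e/ gap (V3→V4): /ml/ — longest licit onset from the right is /l/, leaving /m/ as coda.
/e…i/ gap (V4→V5): cluster /wbl/ — the longest permitted-onset suffix is /bl/; onset = /bl/, preceding coda = /w/.
/i…o/ gap (V5→V6): /gl/ — entire cluster is a permitted onset → onset /gl/, coda ∅.
Result: zwel.gle.rom.lew.bli.glo.
Classifying each syllable: /zwel/ (closed), /gle/ (open), /rom/ (closed), /lew/ (closed), /bli/ (open), /glo/ (open).
Closed syllables: 3.

3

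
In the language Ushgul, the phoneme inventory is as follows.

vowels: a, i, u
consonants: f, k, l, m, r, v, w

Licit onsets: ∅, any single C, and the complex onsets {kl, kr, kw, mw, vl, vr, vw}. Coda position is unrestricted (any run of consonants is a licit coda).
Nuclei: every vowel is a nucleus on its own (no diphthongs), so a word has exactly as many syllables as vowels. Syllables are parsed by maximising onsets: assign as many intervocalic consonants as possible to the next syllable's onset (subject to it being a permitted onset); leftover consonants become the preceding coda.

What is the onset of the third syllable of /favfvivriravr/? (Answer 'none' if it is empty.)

Vowels present: a, i, i, a; each is a nucleus, giving 4 syllables.
σ1/σ2 boundary: /vfv/ — longest licit onset from the right is /v/, leaving /vf/ as coda.
σ2/σ3 boundary: cluster /vr/ — /vr/ is itself a permitted onset, so the whole cluster goes right; preceding coda = ∅.
σ3/σ4 boundary: /r/ is a single consonant, so it becomes the next onset.
Syllabification: favf.vi.vri.ravr.
Syllable 3 is /vri/: onset /vr/, nucleus /i/, coda ∅.

vr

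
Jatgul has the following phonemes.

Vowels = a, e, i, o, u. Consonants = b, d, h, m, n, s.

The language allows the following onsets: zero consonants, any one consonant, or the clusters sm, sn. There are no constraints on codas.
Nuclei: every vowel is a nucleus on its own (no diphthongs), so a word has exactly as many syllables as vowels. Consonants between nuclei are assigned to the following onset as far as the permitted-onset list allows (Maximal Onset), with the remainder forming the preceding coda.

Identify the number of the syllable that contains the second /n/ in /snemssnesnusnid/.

The vowels are e, e, u, i — 4 nuclei, so 4 syllables.
V1 /e/ – V2 /e/: cluster /mssn/ — the longest permitted-onset suffix is /sn/; onset = /sn/, preceding coda = /ms/.
V2 /e/ – V3 /u/: cluster /sn/ — /sn/ is itself a permitted onset, so the whole cluster goes right; preceding coda = ∅.
V3 /u/ – V4 /i/: /sn/ — entire cluster is a permitted onset → onset /sn/, coda ∅.
Syllabification: snems.sne.snu.snid.
The second /n/ is in the onset of syllable 2 (/sne/).

2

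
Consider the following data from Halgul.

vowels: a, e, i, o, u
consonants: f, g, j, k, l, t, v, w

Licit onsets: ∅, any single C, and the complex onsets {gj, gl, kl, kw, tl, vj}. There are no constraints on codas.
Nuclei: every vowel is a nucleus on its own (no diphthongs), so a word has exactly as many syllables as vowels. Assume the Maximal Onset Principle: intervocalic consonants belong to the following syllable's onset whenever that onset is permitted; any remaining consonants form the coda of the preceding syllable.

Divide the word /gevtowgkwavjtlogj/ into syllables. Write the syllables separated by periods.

The vowels are e, o, a, o — 4 nuclei, so 4 syllables.
/e…o/ gap (V1→V2): /vt/ — longest licit onset from the right is /t/, leaving /v/ as coda.
/o…a/ gap (V2→V3): /wgkw/ splits as /wg/ + /kw/ (/kw/ is the longest suffix that is a licit onset).
/a…o/ gap (V3→V4): /vjtl/ splits as /vj/ + /tl/ (/tl/ is the longest suffix that is a licit onset).

gev.towg.kwavj.tlogj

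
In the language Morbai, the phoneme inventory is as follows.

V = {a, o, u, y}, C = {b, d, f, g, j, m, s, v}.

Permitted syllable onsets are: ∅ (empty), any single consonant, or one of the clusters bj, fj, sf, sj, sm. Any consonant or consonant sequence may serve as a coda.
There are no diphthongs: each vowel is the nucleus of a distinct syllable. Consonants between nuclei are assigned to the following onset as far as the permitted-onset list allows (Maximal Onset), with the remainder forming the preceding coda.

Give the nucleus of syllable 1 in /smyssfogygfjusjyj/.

Nuclei (vowels): y, o, y, u, y → 5 syllables.
The first nucleus (vowel 1 from the left) is /y/.

y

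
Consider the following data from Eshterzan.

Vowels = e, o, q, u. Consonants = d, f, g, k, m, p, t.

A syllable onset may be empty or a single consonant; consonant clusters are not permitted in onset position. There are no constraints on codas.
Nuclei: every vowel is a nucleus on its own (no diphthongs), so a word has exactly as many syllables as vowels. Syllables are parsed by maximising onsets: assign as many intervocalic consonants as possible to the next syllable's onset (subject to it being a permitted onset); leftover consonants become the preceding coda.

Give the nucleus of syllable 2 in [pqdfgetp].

The vowels are q, e — 2 nuclei, so 2 syllables.
The second nucleus (vowel 2 from the left) is /e/.

e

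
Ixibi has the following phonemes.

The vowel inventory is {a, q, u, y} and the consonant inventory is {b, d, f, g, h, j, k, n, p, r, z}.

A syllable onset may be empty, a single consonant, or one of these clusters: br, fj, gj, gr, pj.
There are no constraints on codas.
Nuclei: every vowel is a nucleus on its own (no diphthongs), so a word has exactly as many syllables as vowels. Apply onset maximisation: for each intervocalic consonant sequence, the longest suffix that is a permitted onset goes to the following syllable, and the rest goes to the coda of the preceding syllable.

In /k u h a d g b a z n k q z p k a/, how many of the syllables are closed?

3

The vowels are u, a, a, q, a — 5 nuclei, so 5 syllables.
σ1/σ2 boundary: /h/ is a single consonant, so it becomes the next onset.
σ2/σ3 boundary: /dgb/ splits as /dg/ + /b/ (/b/ is the longest suffix that is a licit onset).
σ3/σ4 boundary: /znk/ splits as /zn/ + /k/ (/k/ is the longest suffix that is a licit onset).
σ4/σ5 boundary: /zpk/; trying suffixes from longest down, /k/ is the first permitted one, so coda /zp/ | onset /k/.
Putting it together: ku.hadg.bazn.kqzp.ka.
Classifying each syllable: /ku/ (open), /hadg/ (closed), /bazn/ (closed), /kqzp/ (closed), /ka/ (open).
Closed syllables: 3.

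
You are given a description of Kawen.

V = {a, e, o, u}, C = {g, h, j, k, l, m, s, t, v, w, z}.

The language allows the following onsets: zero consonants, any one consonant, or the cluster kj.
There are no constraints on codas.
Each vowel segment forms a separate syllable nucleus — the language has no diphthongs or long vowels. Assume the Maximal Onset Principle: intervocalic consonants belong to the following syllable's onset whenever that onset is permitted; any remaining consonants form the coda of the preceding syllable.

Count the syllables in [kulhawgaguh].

4

The vowels are u, a, a, u — 4 nuclei, so 4 syllables.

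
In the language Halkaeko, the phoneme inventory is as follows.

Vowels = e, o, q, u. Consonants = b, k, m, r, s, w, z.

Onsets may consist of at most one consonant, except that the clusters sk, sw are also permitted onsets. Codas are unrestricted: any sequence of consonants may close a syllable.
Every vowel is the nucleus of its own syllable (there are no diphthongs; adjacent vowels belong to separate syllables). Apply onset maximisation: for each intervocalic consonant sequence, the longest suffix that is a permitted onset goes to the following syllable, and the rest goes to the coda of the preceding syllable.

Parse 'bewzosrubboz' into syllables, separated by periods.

The vowels are e, o, u, o — 4 nuclei, so 4 syllables.
/e…o/ gap (V1→V2): /wz/ splits as /w/ + /z/ (/z/ is the longest suffix that is a licit onset).
/o…u/ gap (V2→V3): /sr/ — longest licit onset from the right is /r/, leaving /s/ as coda.
/u…o/ gap (V3→V4): cluster /bb/ — the longest permitted-onset suffix is /b/; onset = /b/, preceding coda = /b/.

bew.zos.rub.boz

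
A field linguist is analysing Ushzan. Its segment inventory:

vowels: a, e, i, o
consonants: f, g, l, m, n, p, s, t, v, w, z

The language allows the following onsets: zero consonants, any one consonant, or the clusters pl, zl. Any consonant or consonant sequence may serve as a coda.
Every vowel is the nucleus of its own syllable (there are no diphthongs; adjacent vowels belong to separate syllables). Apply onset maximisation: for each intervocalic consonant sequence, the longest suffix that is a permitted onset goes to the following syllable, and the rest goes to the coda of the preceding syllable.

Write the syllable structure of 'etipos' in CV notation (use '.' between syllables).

V.CV.CVC

Nuclei (vowels): e, i, o → 3 syllables.
V1 /e/ – V2 /i/: just /t/ — single C goes to the following onset.
V2 /i/ – V3 /o/: /p/ → onset of the next syllable (single consonants are always licit onsets).
So the parse is e.ti.pos.
Mapping each syllable to C/V: /e/ → V, /ti/ → CV, /pos/ → CVC.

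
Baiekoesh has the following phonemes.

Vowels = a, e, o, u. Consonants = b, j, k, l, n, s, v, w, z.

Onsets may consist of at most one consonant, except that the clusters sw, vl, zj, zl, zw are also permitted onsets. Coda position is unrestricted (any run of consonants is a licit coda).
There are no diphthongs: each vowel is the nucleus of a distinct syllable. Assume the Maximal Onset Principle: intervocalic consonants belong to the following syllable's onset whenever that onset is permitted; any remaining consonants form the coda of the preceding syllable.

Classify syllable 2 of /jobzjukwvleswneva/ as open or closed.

Nuclei (vowels): o, u, e, e, a → 5 syllables.
/o…u/ gap (V1→V2): /bzj/ — longest licit onset from the right is /zj/, leaving /b/ as coda.
/u…e/ gap (V2→V3): cluster /kwvl/ — the longest permitted-onset suffix is /vl/; onset = /vl/, preceding coda = /kw/.
/e…e/ gap (V3→V4): /swn/ splits as /sw/ + /n/ (/n/ is the longest suffix that is a licit onset).
/e…a/ gap (V4→V5): just /v/ — single C goes to the following onset.
So the parse is job.zjukw.vlesw.ne.va.
Syllable 2 is /zjukw/ with coda /kw/, so it is closed.

closed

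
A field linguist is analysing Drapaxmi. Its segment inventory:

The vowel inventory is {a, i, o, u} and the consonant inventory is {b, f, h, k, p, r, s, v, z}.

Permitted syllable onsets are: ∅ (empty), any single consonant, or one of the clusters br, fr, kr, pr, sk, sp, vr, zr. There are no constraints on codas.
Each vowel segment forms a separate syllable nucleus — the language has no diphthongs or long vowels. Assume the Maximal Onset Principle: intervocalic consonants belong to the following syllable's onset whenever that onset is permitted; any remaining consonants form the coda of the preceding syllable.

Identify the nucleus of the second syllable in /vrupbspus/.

u

Vowels present: u, u; each is a nucleus, giving 2 syllables.
The second nucleus (vowel 2 from the left) is /u/.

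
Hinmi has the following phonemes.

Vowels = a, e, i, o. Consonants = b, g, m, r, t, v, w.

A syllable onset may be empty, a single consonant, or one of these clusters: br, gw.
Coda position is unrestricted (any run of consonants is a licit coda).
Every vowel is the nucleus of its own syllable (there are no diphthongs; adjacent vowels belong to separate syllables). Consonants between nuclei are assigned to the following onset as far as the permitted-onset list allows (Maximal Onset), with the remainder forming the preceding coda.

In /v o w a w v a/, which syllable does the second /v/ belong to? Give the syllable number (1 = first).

3

Vowels present: o, a, a; each is a nucleus, giving 3 syllables.
σ1/σ2 boundary: just /w/ — single C goes to the following onset.
σ2/σ3 boundary: /wv/ — longest licit onset from the right is /v/, leaving /w/ as coda.
Result: vo.waw.va.
The second /v/ is in the onset of syllable 3 (/va/).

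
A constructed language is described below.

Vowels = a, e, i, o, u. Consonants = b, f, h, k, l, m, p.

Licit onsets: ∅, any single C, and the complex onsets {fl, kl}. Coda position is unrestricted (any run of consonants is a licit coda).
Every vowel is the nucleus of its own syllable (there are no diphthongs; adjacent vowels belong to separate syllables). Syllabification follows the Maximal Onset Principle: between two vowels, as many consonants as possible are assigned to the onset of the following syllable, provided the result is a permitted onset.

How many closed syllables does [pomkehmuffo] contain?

3

Vowels present: o, e, u, o; each is a nucleus, giving 4 syllables.
Between /o/ (V1) and /e/ (V2): /mk/ — longest licit onset from the right is /k/, leaving /m/ as coda.
Between /e/ (V2) and /u/ (V3): cluster /hm/ — the longest permitted-onset suffix is /m/; onset = /m/, preceding coda = /h/.
Between /u/ (V3) and /o/ (V4): /ff/ splits as /f/ + /f/ (/f/ is the longest suffix that is a licit onset).
Result: pom.keh.muf.fo.
Classifying each syllable: /pom/ (closed), /keh/ (closed), /muf/ (closed), /fo/ (open).
Closed syllables: 3.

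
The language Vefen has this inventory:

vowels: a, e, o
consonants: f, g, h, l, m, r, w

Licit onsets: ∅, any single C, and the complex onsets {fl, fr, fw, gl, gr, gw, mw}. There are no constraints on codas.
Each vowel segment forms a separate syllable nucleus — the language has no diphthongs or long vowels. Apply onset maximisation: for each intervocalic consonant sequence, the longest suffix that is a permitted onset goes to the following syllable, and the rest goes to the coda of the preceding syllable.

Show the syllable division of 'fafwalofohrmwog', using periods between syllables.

fa.fwa.lo.fohr.mwog

Nuclei (vowels): a, a, o, o, o → 5 syllables.
Between /a/ (V1) and /a/ (V2): cluster /fw/ — /fw/ is itself a permitted onset, so the whole cluster goes right; preceding coda = ∅.
Between /a/ (V2) and /o/ (V3): /l/ → onset of the next syllable (single consonants are always licit onsets).
Between /o/ (V3) and /o/ (V4): /f/ is a single consonant, so it becomes the next onset.
Between /o/ (V4) and /o/ (V5): /hrmw/; trying suffixes from longest down, /mw/ is the first permitted one, so coda /hr/ | onset /mw/.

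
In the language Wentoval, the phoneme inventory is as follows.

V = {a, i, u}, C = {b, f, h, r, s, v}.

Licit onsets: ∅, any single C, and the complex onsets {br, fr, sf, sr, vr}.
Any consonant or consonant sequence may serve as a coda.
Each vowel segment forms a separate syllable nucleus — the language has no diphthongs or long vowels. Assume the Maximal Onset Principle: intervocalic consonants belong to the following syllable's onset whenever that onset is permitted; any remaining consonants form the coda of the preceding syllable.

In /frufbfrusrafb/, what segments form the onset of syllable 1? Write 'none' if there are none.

fr

Nuclei (vowels): u, u, a → 3 syllables.
Between /u/ (V1) and /u/ (V2): cluster /fbfr/ — the longest permitted-onset suffix is /fr/; onset = /fr/, preceding coda = /fb/.
Between /u/ (V2) and /a/ (V3): /sr/ is a licit onset in full, so it all attaches to the next syllable.
So the parse is frufb.fru.srafb.
Syllable 1 is /frufb/: onset /fr/, nucleus /u/, coda /fb/.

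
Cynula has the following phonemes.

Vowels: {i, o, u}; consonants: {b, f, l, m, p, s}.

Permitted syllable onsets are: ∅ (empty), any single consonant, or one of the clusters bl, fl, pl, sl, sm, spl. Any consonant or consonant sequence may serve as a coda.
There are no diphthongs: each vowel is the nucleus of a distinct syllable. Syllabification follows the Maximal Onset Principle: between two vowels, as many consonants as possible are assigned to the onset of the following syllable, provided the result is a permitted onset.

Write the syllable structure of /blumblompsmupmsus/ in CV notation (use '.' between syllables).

The vowels are u, o, u, u — 4 nuclei, so 4 syllables.
σ1/σ2 boundary: cluster /mbl/ — the longest permitted-onset suffix is /bl/; onset = /bl/, preceding coda = /m/.
σ2/σ3 boundary: /mpsm/; trying suffixes from longest down, /sm/ is the first permitted one, so coda /mp/ | onset /sm/.
σ3/σ4 boundary: cluster /pms/ — the longest permitted-onset suffix is /s/; onset = /s/, preceding coda = /pm/.
Putting it together: blum.blomp.smupm.sus.
Mapping each syllable to C/V: /blum/ → CCVC, /blomp/ → CCVCC, /smupm/ → CCVCC, /sus/ → CVC.

CCVC.CCVCC.CCVCC.CVC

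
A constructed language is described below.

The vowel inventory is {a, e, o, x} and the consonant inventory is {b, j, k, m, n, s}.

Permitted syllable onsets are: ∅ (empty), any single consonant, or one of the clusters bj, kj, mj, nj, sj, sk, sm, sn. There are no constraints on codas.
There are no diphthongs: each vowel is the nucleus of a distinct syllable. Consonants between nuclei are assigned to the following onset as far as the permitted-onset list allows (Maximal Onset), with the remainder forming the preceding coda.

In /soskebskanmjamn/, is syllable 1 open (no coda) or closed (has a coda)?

The vowels are o, e, a, a — 4 nuclei, so 4 syllables.
σ1/σ2 boundary: cluster /sk/ — /sk/ is itself a permitted onset, so the whole cluster goes right; preceding coda = ∅.
σ2/σ3 boundary: /bsk/ splits as /b/ + /sk/ (/sk/ is the longest suffix that is a licit onset).
σ3/σ4 boundary: /nmj/; trying suffixes from longest down, /mj/ is the first permitted one, so coda /n/ | onset /mj/.
So the parse is so.skeb.skan.mjamn.
Syllable 1 is /so/; it ends in its nucleus with no coda, so it is open.

open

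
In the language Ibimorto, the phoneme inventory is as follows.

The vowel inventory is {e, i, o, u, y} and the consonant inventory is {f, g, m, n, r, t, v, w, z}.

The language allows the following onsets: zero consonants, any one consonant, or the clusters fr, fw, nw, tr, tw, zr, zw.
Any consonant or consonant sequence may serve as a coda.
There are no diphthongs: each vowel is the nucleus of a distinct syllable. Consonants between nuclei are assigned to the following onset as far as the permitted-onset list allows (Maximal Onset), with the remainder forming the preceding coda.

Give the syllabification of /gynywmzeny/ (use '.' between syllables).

Vowels present: y, y, e, y; each is a nucleus, giving 4 syllables.
/y…y/ gap (V1→V2): just /n/ — single C goes to the following onset.
/y…e/ gap (V2→V3): /wmz/ splits as /wm/ + /z/ (/z/ is the longest suffix that is a licit onset).
/e…y/ gap (V3→V4): just /n/ — single C goes to the following onset.

gy.nywm.ze.ny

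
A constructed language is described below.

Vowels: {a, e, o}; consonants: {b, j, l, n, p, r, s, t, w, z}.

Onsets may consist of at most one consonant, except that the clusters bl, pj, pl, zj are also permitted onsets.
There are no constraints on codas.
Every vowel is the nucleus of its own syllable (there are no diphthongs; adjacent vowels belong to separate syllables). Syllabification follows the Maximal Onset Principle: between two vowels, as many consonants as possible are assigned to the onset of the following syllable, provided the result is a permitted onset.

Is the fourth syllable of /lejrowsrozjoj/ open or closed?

closed

Vowels present: e, o, o, o; each is a nucleus, giving 4 syllables.
V1 /e/ – V2 /o/: /jr/ splits as /j/ + /r/ (/r/ is the longest suffix that is a licit onset).
V2 /o/ – V3 /o/: /wsr/ splits as /ws/ + /r/ (/r/ is the longest suffix that is a licit onset).
V3 /o/ – V4 /o/: /zj/ — entire cluster is a permitted onset → onset /zj/, coda ∅.
Putting it together: lej.rows.ro.zjoj.
Syllable 4 is /zjoj/ with coda /j/, so it is closed.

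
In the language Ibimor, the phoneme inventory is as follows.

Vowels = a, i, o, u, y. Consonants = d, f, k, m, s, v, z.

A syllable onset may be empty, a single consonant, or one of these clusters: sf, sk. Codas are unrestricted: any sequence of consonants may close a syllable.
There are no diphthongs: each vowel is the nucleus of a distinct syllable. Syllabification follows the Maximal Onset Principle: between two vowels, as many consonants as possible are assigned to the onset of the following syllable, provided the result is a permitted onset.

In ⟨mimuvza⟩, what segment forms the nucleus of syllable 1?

i

Vowels present: i, u, a; each is a nucleus, giving 3 syllables.
The first nucleus (vowel 1 from the left) is /i/.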